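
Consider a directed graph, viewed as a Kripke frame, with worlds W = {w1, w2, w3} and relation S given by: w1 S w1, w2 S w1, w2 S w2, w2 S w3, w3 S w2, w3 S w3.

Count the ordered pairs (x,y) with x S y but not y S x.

1

Enumerating: (w2,w1).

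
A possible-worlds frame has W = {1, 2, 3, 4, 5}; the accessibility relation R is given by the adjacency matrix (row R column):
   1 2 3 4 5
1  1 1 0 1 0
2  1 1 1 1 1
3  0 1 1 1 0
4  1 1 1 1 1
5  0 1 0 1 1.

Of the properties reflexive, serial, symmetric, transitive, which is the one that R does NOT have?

transitive

Reflexive: yes — every world is R-related to itself.
Serial: yes — every world has a successor (e.g. 1 R 1).
Symmetric: yes — every pair in R has its reverse in R.
Transitive: no — 1 R 2 and 2 R 3, but not 1 R 3.
Only transitive fails.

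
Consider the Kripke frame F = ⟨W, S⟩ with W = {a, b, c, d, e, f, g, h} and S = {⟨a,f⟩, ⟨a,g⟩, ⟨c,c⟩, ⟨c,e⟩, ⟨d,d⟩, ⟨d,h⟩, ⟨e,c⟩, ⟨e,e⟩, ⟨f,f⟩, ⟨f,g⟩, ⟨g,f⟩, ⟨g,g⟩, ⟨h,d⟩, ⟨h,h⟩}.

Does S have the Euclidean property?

Euclidean: yes — any two successors of a common world are S-related.

Yes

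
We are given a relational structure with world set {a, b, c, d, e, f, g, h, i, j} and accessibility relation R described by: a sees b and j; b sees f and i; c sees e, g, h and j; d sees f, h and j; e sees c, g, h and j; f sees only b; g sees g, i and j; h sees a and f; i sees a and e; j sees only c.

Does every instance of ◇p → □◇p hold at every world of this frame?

By correspondence theory, 5 is valid on a frame iff R is Euclidean.
Euclidean: no — a R b and a R j, but not b R j.

No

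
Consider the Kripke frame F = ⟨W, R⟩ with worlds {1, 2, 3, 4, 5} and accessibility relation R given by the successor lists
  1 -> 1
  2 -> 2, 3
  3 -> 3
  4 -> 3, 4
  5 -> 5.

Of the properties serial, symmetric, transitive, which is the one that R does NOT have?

symmetric

Serial: yes — every world has a successor (e.g. 1 R 1).
Symmetric: no — 2 R 3 but not 3 R 2.
Transitive: yes — every two-step R-path is closed by a direct edge.
Only symmetric fails.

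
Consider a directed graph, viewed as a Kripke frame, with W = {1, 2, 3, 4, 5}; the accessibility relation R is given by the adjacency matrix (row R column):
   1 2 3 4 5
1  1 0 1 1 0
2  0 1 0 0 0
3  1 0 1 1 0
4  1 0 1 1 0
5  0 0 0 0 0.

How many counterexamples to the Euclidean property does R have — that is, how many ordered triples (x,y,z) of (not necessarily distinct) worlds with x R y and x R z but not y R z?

0

R is Euclidean; there are no such tuples.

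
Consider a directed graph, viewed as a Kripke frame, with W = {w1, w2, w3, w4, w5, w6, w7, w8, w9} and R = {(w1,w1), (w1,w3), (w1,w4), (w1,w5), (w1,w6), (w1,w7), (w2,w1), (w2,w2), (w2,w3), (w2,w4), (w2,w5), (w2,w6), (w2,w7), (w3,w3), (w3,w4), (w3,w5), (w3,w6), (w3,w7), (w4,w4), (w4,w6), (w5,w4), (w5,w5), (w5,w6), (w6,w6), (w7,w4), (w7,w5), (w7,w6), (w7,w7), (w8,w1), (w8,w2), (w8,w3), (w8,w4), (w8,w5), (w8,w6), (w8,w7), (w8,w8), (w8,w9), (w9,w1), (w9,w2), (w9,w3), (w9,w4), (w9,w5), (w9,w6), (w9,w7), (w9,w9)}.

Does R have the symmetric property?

No

Symmetric: no — w1 R w3 but not w3 R w1.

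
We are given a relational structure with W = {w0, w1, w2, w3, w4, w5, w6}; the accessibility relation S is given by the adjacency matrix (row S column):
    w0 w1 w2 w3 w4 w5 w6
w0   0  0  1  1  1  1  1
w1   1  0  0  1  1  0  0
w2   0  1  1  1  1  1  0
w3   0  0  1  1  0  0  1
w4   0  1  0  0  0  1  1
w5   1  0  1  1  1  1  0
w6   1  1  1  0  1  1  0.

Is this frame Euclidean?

Euclidean: no — w0 S w2 and w0 S w6, but not w2 S w6.

No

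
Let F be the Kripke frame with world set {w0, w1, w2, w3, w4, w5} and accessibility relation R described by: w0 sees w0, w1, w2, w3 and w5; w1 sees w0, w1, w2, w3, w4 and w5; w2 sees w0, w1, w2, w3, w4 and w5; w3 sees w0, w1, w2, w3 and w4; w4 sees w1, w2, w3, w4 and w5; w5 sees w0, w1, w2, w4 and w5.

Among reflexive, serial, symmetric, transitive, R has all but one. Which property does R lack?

Reflexive: yes — every world is R-related to itself.
Serial: yes — every world has a successor (e.g. w0 R w0).
Symmetric: yes — every pair in R has its reverse in R.
Transitive: no — w0 R w1 and w1 R w4, but not w0 R w4.
Only transitive fails.

transitive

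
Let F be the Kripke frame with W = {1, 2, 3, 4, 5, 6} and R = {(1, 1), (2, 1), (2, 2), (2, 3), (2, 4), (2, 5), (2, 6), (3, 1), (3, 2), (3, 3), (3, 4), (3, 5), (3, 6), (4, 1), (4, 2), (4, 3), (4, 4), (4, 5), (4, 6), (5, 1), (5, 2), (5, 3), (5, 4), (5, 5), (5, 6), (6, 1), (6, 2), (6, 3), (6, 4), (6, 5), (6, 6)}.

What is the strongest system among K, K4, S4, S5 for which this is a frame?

Transitive (axiom 4): yes — every two-step R-path is closed by a direct edge.
Reflexive (axiom T): yes — every world is R-related to itself.
Euclidean (axiom 5): no — 2 R 1 and 2 R 3, but not 1 R 3.
So F validates K, K4, S4; S5 would additionally require R to be Euclidean. The strongest is S4.

S4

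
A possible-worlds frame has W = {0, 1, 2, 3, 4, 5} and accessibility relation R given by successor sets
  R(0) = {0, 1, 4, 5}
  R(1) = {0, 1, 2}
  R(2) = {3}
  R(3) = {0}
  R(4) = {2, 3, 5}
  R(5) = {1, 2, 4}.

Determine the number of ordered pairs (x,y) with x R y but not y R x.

Enumerating: (0,4), (0,5), (1,2), (2,3), (3,0), (4,2), (4,3), (5,1), (5,2).

9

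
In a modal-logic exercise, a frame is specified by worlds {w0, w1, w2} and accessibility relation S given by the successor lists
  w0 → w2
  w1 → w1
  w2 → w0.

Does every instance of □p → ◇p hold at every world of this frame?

Axiom D corresponds to the accessibility relation being serial.
Serial: yes — every world has a successor (e.g. w0 S w2).

Yes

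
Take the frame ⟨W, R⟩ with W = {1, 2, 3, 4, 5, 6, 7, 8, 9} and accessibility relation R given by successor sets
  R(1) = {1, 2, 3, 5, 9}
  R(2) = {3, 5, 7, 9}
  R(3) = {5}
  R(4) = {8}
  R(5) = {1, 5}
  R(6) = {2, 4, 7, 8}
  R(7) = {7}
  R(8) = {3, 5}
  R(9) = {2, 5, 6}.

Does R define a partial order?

Reflexive: no — 2 is not related to itself.
Transitive: no — 1 R 2 and 2 R 7, but not 1 R 7.
Antisymmetric: no — 1 R 5 and 5 R 1 with 1 ≠ 5.
So R is not a partial order.

No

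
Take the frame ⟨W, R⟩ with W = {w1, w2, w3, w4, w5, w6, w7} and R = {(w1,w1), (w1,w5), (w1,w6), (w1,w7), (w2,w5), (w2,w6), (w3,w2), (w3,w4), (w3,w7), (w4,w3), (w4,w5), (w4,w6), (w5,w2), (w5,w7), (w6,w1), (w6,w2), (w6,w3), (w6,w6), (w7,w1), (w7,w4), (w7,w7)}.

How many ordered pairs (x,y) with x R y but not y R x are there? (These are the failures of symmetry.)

8

Enumerating: (w1,w5), (w3,w2), (w3,w7), (w4,w5), (w4,w6), (w5,w7), (w6,w3), (w7,w4).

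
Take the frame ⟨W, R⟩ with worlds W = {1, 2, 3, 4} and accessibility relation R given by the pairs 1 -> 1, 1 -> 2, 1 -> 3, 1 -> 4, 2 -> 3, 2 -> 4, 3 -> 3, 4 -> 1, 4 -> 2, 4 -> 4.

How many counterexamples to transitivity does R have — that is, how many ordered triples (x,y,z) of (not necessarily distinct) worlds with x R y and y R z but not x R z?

4

Enumerating: (2,4,1), (2,4,2), (4,1,3), (4,2,3).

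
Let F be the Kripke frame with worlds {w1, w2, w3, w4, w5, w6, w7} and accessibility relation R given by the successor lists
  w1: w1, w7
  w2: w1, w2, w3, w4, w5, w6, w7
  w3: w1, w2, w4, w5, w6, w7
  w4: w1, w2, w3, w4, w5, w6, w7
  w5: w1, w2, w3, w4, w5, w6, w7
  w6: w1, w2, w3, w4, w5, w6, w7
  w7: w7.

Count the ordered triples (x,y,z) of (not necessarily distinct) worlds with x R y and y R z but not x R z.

Enumerating: (w3,w2,w3), (w3,w4,w3), (w3,w5,w3), (w3,w6,w3).

4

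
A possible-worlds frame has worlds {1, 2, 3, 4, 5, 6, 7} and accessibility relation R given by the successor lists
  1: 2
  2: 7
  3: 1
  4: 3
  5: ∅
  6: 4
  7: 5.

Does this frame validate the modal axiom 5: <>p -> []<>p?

The schema 5 characterises exactly the Euclidean frames.
Euclidean: no — 1 R 2 and 1 R 2, but not 2 R 2.

No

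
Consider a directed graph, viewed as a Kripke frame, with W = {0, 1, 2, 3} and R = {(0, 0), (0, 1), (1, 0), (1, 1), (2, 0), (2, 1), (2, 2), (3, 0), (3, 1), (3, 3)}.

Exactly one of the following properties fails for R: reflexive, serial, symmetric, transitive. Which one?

Reflexive: yes — every world is R-related to itself.
Serial: yes — every world has a successor (e.g. 0 R 0).
Symmetric: no — 2 R 0 but not 0 R 2.
Transitive: yes — every two-step R-path is closed by a direct edge.
Only symmetric fails.

symmetric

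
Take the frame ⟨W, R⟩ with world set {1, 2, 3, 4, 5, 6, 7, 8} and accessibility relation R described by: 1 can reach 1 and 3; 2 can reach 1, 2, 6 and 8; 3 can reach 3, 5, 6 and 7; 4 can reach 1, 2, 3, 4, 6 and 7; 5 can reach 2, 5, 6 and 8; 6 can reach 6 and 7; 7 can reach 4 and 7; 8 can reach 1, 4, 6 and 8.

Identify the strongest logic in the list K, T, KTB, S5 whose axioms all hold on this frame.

T

Reflexive (axiom T): yes — every world is R-related to itself.
Symmetric (axiom B): no — 1 R 3 but not 3 R 1.
Euclidean (axiom 5): no — 2 R 1 and 2 R 6, but not 1 R 6.
So F validates K, T; KTB would additionally require R to be symmetric. The strongest is T.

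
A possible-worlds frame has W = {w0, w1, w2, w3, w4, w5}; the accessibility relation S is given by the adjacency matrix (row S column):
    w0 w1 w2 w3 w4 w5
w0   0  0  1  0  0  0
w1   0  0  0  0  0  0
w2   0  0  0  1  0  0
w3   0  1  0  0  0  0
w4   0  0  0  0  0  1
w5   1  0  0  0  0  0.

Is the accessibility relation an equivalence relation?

No

Reflexive: no — w0 is not related to itself.
Symmetric: no — w0 S w2 but not w2 S w0.
Transitive: no — w0 S w2 and w2 S w3, but not w0 S w3.
So S is not an equivalence relation.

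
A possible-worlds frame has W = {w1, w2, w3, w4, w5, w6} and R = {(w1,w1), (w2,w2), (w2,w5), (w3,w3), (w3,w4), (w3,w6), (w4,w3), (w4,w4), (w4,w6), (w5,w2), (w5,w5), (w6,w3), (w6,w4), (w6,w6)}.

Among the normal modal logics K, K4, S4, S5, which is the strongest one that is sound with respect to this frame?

Transitive (axiom 4): yes — every two-step R-path is closed by a direct edge.
Reflexive (axiom T): yes — every world is R-related to itself.
Euclidean (axiom 5): yes — any two successors of a common world are R-related.
So F validates K, K4, S4, S5. The strongest is S5.

S5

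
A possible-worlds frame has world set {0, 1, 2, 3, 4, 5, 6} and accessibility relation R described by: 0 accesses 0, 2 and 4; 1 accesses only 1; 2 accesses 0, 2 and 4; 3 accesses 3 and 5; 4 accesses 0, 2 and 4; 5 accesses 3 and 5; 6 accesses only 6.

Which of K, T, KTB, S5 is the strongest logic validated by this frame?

Reflexive (axiom T): yes — every world is R-related to itself.
Symmetric (axiom B): yes — every pair in R has its reverse in R.
Euclidean (axiom 5): yes — any two successors of a common world are R-related.
So F validates K, T, KTB, S5. The strongest is S5.

S5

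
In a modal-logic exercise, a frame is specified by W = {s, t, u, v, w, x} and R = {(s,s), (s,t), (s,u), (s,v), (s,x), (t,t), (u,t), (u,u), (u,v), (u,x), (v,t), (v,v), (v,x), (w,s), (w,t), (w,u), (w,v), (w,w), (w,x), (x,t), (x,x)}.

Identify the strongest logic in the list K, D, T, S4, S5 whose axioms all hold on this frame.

Serial (axiom D): yes — every world has a successor (e.g. s R s).
Reflexive (axiom T): yes — every world is R-related to itself.
Transitive (axiom 4): yes — every two-step R-path is closed by a direct edge.
Euclidean (axiom 5): no — s R t and s R u, but not t R u.
So F validates K, D, T, S4; S5 would additionally require R to be Euclidean. The strongest is S4.

S4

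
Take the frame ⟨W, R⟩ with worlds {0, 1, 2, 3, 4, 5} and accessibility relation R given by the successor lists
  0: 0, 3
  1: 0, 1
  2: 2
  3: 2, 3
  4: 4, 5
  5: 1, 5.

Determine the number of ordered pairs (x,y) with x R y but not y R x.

5

Enumerating: (0,3), (1,0), (3,2), (4,5), (5,1).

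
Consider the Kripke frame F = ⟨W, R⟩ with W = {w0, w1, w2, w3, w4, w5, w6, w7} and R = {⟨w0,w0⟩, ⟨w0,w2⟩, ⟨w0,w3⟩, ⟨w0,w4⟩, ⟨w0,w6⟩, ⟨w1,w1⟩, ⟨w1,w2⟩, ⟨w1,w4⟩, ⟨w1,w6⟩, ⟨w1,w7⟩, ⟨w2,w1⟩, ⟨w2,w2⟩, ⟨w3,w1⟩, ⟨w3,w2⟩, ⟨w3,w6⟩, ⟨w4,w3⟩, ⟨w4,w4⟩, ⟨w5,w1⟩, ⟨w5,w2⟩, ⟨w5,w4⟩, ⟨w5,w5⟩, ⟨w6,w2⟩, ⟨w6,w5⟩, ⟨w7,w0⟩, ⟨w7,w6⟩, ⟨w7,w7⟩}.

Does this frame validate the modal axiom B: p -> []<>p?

No

By correspondence theory, B is valid on a frame iff R is symmetric.
Symmetric: no — w0 R w2 but not w2 R w0.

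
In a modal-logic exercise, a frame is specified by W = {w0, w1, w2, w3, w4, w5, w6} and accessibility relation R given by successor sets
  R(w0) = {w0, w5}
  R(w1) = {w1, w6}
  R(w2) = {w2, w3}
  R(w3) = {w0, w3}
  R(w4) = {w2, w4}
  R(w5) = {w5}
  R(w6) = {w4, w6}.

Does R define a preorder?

No

Reflexive: yes — every world is R-related to itself.
Transitive: no — w1 R w6 and w6 R w4, but not w1 R w4.
So R is not a preorder.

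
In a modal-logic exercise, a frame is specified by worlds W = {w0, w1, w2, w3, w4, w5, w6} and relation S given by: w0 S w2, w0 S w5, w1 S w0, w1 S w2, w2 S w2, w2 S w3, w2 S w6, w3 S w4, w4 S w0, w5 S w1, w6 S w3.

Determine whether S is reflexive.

No

Reflexive: no — w0 is not related to itself.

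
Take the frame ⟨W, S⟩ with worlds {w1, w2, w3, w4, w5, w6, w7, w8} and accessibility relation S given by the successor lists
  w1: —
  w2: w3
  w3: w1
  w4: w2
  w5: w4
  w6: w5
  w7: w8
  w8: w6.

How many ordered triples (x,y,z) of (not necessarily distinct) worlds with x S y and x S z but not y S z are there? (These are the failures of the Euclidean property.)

7

Enumerating: (w2,w3,w3), (w3,w1,w1), (w4,w2,w2), (w5,w4,w4), (w6,w5,w5), (w7,w8,w8), (w8,w6,w6).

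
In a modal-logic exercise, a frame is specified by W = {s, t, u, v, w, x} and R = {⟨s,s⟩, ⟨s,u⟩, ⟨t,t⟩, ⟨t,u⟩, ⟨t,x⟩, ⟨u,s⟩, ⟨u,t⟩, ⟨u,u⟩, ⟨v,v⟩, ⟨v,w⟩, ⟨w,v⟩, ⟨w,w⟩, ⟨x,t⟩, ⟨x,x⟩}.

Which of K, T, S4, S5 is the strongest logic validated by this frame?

Reflexive (axiom T): yes — every world is R-related to itself.
Transitive (axiom 4): no — s R u and u R t, but not s R t.
Euclidean (axiom 5): no — t R u and t R x, but not u R x.
So F validates K, T; S4 would additionally require R to be transitive. The strongest is T.

T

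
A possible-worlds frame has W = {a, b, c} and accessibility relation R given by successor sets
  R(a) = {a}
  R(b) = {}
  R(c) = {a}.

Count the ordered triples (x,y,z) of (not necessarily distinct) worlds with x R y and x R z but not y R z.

R is Euclidean; there are no such tuples.

0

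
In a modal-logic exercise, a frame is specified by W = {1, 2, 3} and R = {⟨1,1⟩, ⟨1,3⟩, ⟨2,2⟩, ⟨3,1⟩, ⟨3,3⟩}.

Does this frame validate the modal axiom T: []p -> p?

Yes

The schema T characterises exactly the reflexive frames.
Reflexive: yes — every world is R-related to itself.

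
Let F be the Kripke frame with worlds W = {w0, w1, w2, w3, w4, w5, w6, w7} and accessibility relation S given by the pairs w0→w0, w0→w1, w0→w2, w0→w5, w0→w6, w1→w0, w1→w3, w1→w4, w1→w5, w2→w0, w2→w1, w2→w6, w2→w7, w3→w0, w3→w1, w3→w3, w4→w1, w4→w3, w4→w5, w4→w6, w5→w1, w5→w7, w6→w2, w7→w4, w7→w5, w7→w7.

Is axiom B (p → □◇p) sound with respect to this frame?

No

Axiom B corresponds to the accessibility relation being symmetric.
Symmetric: no — w0 S w5 but not w5 S w0.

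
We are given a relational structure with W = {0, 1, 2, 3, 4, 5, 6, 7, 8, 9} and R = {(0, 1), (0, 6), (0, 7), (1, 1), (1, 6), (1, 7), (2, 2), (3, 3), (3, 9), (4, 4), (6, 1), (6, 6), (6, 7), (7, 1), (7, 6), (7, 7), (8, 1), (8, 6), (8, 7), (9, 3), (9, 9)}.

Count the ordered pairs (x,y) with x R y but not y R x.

Enumerating: (0,1), (0,6), (0,7), (8,1), (8,6), (8,7).

6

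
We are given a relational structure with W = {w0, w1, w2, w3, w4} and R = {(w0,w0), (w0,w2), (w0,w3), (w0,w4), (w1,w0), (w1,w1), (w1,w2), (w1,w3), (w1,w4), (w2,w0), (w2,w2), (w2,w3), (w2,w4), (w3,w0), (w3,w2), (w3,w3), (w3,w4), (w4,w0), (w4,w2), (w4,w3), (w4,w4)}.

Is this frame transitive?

Yes

Transitive: yes — every two-step R-path is closed by a direct edge.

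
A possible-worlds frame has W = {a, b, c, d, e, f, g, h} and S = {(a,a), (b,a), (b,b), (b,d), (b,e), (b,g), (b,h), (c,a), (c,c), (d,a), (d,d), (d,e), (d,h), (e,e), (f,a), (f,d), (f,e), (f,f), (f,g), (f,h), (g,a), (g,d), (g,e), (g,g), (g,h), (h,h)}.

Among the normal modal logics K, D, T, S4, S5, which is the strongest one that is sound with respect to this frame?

S4

Serial (axiom D): yes — every world has a successor (e.g. a S a).
Reflexive (axiom T): yes — every world is S-related to itself.
Transitive (axiom 4): yes — every two-step S-path is closed by a direct edge.
Euclidean (axiom 5): no — b S a and b S d, but not a S d.
So F validates K, D, T, S4; S5 would additionally require S to be Euclidean. The strongest is S4.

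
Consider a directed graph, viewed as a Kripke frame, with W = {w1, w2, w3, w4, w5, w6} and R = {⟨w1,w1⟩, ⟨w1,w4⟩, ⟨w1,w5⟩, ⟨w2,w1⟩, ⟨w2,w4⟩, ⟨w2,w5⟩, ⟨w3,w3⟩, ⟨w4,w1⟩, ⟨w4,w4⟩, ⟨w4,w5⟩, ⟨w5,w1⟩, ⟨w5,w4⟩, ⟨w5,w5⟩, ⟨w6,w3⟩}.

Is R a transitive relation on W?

Transitive: yes — every two-step R-path is closed by a direct edge.

Yes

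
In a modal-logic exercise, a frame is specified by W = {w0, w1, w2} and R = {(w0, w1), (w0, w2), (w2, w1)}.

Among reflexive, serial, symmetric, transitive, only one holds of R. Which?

transitive

Reflexive: no — w0 is not related to itself.
Serial: no — w1 has no R-successor.
Symmetric: no — w0 R w1 but not w1 R w0.
Transitive: yes — every two-step R-path is closed by a direct edge.
Only transitive holds.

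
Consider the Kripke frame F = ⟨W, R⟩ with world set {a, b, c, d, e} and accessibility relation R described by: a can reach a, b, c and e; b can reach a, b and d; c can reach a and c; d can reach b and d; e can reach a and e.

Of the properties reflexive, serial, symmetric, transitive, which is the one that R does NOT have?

Reflexive: yes — every world is R-related to itself.
Serial: yes — every world has a successor (e.g. a R a).
Symmetric: yes — every pair in R has its reverse in R.
Transitive: no — a R b and b R d, but not a R d.
Only transitive fails.

transitive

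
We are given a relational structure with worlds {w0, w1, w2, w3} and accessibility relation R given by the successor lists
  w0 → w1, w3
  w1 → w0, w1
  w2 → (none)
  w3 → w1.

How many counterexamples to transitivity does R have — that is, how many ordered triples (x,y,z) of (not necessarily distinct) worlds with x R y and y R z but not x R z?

Enumerating: (w0,w1,w0), (w1,w0,w3), (w3,w1,w0).

3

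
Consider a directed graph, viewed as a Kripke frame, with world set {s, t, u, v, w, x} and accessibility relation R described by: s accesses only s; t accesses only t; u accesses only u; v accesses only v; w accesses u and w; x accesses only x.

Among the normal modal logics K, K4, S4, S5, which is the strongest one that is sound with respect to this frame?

S4

Transitive (axiom 4): yes — every two-step R-path is closed by a direct edge.
Reflexive (axiom T): yes — every world is R-related to itself.
Euclidean (axiom 5): no — w R u and w R w, but not u R w.
So F validates K, K4, S4; S5 would additionally require R to be Euclidean. The strongest is S4.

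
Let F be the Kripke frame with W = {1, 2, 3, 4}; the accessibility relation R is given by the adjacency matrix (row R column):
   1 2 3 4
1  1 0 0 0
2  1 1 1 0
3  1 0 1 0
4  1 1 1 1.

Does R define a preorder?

Yes

Reflexive: yes — every world is R-related to itself.
Transitive: yes — every two-step R-path is closed by a direct edge.
So R is a preorder.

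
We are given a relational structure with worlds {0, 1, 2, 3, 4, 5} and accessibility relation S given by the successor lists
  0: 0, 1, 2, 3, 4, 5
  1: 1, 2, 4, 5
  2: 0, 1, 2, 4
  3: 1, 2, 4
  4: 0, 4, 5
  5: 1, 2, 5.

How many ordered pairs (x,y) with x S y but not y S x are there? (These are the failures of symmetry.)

10

Enumerating: (0,1), (0,3), (0,5), (1,4), (2,4), (3,1), (3,2), (3,4), (4,5), (5,2).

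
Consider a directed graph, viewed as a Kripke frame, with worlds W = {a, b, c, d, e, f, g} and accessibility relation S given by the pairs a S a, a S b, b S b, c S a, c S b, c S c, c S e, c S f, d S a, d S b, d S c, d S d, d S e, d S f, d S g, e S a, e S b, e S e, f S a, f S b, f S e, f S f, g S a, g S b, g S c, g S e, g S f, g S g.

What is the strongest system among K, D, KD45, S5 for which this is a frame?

Serial (axiom D): yes — every world has a successor (e.g. a S a).
Euclidean (axiom 5): no — c S a and c S e, but not a S e.
Transitive (axiom 4): yes — every two-step S-path is closed by a direct edge.
Reflexive (axiom T): yes — every world is S-related to itself.
So F validates K, D; KD45 would additionally require S to be Euclidean. The strongest is D.

D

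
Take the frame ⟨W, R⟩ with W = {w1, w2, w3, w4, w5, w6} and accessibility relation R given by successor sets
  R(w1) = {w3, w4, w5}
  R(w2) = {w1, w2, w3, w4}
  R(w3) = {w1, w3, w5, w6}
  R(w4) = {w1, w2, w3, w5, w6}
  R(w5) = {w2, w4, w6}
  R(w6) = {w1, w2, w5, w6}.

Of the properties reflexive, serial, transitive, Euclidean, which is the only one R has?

Reflexive: no — w1 is not related to itself.
Serial: yes — every world has a successor (e.g. w1 R w3).
Transitive: no — w1 R w3 and w3 R w6, but not w1 R w6.
Euclidean: no — w1 R w3 and w1 R w4, but not w3 R w4.
Only serial holds.

serial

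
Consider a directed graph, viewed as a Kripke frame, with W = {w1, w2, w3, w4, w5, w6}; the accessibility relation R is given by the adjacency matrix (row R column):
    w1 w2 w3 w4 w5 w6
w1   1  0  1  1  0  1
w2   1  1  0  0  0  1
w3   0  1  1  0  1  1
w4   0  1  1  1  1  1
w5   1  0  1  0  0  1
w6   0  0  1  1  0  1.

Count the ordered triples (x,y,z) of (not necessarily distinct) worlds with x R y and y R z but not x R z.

21

Enumerating: (w1,w3,w2), (w1,w3,w5), (w1,w4,w2), (w1,w4,w5), (w2,w1,w3), (w2,w1,w4), (w2,w6,w3), (w2,w6,w4), (w3,w2,w1), (w3,w5,w1), (w3,w6,w4), (w4,w2,w1), … and 9 more.
Total: 21.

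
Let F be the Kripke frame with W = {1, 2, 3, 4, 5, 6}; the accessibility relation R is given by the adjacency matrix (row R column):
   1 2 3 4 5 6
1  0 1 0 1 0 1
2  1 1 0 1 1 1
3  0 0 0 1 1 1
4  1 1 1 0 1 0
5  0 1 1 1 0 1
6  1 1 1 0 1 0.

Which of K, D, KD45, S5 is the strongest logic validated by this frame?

Serial (axiom D): yes — every world has a successor (e.g. 1 R 2).
Euclidean (axiom 5): no — 1 R 4 and 1 R 6, but not 4 R 6.
Transitive (axiom 4): no — 1 R 2 and 2 R 5, but not 1 R 5.
Reflexive (axiom T): no — 1 is not related to itself.
So F validates K, D; KD45 would additionally require R to be Euclidean and transitive. The strongest is D.

D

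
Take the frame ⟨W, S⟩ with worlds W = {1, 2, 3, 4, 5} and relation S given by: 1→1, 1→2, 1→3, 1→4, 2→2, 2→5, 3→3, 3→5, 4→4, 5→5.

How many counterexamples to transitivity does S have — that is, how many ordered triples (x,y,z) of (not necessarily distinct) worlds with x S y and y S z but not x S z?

2

Enumerating: (1,2,5), (1,3,5).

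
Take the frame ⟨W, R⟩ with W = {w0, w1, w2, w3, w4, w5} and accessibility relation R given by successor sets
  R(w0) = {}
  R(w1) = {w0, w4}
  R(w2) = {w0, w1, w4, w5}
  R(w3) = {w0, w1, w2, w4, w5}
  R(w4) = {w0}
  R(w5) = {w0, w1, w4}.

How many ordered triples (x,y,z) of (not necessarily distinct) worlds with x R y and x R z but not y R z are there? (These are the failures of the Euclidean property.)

Enumerating: (w1,w0,w0), (w1,w0,w4), (w1,w4,w4), (w2,w0,w0), (w2,w0,w1), (w2,w0,w4), (w2,w0,w5), (w2,w1,w1), (w2,w1,w5), (w2,w4,w1), (w2,w4,w4), (w2,w4,w5), … and 23 more.
Total: 35.

35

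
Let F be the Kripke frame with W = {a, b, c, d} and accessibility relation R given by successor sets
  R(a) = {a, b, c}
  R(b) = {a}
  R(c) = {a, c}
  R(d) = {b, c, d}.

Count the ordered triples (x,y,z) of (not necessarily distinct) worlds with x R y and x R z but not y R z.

8

Enumerating: (a,b,b), (a,b,c), (a,c,b), (d,b,b), (d,b,c), (d,b,d), (d,c,b), (d,c,d).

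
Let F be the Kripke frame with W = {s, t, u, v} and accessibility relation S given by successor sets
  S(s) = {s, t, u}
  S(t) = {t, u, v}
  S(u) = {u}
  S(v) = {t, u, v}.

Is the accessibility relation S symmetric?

Symmetric: no — s S t but not t S s.

No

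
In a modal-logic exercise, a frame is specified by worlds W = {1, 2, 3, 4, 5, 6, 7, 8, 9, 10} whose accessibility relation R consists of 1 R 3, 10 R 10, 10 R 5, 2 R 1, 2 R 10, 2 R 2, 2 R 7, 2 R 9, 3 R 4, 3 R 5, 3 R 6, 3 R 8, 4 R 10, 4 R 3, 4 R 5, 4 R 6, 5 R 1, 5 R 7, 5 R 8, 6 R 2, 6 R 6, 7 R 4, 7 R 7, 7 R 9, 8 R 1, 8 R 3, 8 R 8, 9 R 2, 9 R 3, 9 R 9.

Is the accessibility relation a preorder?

No

Reflexive: no — 1 is not related to itself.
Transitive: no — 1 R 3 and 3 R 4, but not 1 R 4.
So R is not a preorder.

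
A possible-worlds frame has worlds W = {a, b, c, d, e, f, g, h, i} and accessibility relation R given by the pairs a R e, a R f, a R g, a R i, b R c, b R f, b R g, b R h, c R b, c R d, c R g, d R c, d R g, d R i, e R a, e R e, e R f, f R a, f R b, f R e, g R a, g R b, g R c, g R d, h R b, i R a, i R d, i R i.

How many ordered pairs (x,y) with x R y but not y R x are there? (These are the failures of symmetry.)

R is symmetric; there are no such tuples.

0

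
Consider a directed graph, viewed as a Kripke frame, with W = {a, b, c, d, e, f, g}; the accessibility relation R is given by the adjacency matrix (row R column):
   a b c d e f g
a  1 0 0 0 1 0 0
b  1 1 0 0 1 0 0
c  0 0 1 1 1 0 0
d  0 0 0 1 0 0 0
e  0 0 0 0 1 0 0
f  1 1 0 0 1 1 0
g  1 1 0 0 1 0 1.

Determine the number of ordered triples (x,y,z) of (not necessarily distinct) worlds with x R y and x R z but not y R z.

Enumerating: (a,e,a), (b,a,b), (b,e,a), (b,e,b), (c,d,c), (c,d,e), (c,e,c), (c,e,d), (f,a,b), (f,a,f), (f,b,f), (f,e,a), … and 8 more.
Total: 20.

20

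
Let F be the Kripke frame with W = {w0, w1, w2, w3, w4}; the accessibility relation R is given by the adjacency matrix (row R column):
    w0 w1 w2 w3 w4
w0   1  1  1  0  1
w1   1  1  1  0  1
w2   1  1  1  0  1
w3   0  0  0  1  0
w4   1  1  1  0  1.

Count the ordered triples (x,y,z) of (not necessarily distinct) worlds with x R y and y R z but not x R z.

0

R is transitive; there are no such tuples.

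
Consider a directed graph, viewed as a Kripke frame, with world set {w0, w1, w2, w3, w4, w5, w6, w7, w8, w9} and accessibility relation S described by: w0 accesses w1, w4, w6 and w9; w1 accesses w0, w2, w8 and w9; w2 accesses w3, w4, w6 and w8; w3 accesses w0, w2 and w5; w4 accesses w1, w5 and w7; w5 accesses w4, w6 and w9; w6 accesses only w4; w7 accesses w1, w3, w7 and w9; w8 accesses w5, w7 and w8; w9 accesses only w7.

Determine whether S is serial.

Yes

Serial: yes — every world has a successor (e.g. w0 S w1).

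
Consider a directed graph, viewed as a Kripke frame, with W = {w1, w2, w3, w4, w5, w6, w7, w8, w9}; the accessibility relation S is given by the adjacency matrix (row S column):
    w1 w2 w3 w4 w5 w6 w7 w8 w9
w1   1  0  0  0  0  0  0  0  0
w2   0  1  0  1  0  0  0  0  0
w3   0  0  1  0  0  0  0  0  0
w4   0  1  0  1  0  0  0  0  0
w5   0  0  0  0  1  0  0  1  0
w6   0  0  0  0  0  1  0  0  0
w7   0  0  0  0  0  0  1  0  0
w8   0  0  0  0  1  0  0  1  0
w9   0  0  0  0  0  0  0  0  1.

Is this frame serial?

Serial: yes — every world has a successor (e.g. w1 S w1).

Yes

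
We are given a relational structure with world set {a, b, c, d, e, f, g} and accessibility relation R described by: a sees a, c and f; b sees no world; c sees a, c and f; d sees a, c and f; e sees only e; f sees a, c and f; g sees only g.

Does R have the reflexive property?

Reflexive: no — b is not related to itself.

No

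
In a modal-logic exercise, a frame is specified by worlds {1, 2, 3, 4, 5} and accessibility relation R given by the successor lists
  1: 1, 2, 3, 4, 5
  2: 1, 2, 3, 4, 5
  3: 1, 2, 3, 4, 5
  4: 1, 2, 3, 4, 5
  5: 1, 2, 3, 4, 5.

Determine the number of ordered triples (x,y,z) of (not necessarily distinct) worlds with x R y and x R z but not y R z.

0

R is Euclidean; there are no such tuples.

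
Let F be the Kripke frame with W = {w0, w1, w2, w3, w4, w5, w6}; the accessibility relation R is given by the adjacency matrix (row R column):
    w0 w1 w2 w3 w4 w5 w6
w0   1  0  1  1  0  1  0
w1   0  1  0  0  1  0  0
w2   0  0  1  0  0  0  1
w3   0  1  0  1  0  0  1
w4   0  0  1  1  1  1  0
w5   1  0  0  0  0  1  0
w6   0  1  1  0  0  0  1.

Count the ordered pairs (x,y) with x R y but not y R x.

9

Enumerating: (w0,w2), (w0,w3), (w1,w4), (w3,w1), (w3,w6), (w4,w2), (w4,w3), (w4,w5), (w6,w1).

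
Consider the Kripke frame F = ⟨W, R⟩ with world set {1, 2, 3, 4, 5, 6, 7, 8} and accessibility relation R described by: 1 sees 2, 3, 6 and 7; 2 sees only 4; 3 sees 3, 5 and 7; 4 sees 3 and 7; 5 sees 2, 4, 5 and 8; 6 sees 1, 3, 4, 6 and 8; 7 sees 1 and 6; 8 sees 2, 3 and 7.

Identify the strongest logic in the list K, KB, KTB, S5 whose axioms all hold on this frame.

Symmetric (axiom B): no — 1 R 2 but not 2 R 1.
Reflexive (axiom T): no — 1 is not related to itself.
Euclidean (axiom 5): no — 1 R 2 and 1 R 3, but not 2 R 3.
So F validates K; KB would additionally require R to be symmetric. The strongest is K.

K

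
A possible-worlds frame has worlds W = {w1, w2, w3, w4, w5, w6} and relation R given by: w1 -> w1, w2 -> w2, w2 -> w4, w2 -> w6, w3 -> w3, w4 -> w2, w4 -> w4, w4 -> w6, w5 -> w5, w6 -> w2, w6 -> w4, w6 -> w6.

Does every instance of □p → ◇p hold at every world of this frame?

Yes

The schema D characterises exactly the serial frames.
Serial: yes — every world has a successor (e.g. w1 R w1).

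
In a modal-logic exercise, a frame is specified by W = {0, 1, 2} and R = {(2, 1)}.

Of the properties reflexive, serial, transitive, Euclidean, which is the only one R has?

Reflexive: no — 0 is not related to itself.
Serial: no — 0 has no R-successor.
Transitive: yes — every two-step R-path is closed by a direct edge.
Euclidean: no — 2 R 1 and 2 R 1, but not 1 R 1.
Only transitive holds.

transitive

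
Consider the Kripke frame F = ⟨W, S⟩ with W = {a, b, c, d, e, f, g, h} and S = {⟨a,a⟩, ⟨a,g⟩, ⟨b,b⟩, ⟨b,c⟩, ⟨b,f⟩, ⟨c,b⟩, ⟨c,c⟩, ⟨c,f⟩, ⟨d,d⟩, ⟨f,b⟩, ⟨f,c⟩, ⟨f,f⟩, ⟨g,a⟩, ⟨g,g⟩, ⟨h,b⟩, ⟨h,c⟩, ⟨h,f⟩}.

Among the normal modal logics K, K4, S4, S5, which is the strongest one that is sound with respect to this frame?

K4

Transitive (axiom 4): yes — every two-step S-path is closed by a direct edge.
Reflexive (axiom T): no — e is not related to itself.
Euclidean (axiom 5): yes — any two successors of a common world are S-related.
So F validates K, K4; S4 would additionally require S to be reflexive. The strongest is K4.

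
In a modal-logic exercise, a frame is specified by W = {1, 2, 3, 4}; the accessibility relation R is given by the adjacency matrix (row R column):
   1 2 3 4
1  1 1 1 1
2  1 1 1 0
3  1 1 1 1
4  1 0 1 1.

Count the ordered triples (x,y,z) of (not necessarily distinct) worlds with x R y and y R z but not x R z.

4

Enumerating: (2,1,4), (2,3,4), (4,1,2), (4,3,2).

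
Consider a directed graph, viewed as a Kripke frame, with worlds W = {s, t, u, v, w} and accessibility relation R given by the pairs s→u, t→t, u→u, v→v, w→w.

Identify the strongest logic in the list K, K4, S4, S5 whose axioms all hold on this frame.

K4

Transitive (axiom 4): yes — every two-step R-path is closed by a direct edge.
Reflexive (axiom T): no — s is not related to itself.
Euclidean (axiom 5): yes — any two successors of a common world are R-related.
So F validates K, K4; S4 would additionally require R to be reflexive. The strongest is K4.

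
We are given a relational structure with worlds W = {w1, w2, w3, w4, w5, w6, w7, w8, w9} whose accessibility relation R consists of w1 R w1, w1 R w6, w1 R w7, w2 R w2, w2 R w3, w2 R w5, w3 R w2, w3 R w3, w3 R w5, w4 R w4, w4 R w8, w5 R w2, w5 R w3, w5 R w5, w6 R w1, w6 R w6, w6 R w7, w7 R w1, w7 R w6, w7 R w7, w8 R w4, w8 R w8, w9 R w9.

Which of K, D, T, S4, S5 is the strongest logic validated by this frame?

S5

Serial (axiom D): yes — every world has a successor (e.g. w1 R w1).
Reflexive (axiom T): yes — every world is R-related to itself.
Transitive (axiom 4): yes — every two-step R-path is closed by a direct edge.
Euclidean (axiom 5): yes — any two successors of a common world are R-related.
So F validates K, D, T, S4, S5. The strongest is S5.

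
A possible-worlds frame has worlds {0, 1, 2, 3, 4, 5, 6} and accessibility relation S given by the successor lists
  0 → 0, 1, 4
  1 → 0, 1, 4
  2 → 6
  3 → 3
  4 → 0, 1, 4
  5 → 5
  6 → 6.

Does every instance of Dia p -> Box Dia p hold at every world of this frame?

Yes

The schema 5 characterises exactly the Euclidean frames.
Euclidean: yes — any two successors of a common world are S-related.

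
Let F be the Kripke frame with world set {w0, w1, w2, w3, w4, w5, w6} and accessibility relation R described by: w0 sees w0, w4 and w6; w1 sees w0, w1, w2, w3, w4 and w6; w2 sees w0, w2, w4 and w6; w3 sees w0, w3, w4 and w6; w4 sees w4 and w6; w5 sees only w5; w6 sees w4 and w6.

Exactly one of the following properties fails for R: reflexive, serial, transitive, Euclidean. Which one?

Reflexive: yes — every world is R-related to itself.
Serial: yes — every world has a successor (e.g. w0 R w0).
Transitive: yes — every two-step R-path is closed by a direct edge.
Euclidean: no — w1 R w0 and w1 R w2, but not w0 R w2.
Only Euclidean fails.

Euclidean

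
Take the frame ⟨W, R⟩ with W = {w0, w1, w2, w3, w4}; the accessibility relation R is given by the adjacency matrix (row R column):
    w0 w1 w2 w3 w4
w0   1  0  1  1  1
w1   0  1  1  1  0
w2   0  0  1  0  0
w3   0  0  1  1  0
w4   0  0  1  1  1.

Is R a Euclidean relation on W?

Euclidean: no — w0 R w2 and w0 R w3, but not w2 R w3.

No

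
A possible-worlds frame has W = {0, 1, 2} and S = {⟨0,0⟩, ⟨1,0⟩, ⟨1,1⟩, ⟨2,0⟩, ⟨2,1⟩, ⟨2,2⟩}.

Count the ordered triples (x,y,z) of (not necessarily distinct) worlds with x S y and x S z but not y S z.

Enumerating: (1,0,1), (2,0,1), (2,0,2), (2,1,2).

4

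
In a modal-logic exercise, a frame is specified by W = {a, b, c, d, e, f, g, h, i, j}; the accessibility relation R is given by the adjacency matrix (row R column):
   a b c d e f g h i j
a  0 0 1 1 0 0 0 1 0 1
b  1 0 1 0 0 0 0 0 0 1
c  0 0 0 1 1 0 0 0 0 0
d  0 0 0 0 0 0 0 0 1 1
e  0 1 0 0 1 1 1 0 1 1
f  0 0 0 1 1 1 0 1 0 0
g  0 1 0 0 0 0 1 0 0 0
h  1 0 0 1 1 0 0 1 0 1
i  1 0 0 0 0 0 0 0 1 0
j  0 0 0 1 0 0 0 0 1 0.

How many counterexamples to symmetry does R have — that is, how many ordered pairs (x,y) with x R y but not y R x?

21

Enumerating: (a,c), (a,d), (a,j), (b,a), (b,c), (b,j), (c,d), (c,e), (d,i), (e,b), (e,g), (e,i), … and 9 more.
Total: 21.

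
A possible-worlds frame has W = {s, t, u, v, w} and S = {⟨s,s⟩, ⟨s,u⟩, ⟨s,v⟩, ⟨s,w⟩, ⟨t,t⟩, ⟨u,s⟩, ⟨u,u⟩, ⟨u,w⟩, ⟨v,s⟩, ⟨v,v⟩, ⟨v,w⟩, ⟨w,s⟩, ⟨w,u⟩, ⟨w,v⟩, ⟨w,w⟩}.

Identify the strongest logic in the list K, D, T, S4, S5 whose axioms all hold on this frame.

Serial (axiom D): yes — every world has a successor (e.g. s S s).
Reflexive (axiom T): yes — every world is S-related to itself.
Transitive (axiom 4): no — u S s and s S v, but not u S v.
Euclidean (axiom 5): no — s S u and s S v, but not u S v.
So F validates K, D, T; S4 would additionally require S to be transitive. The strongest is T.

T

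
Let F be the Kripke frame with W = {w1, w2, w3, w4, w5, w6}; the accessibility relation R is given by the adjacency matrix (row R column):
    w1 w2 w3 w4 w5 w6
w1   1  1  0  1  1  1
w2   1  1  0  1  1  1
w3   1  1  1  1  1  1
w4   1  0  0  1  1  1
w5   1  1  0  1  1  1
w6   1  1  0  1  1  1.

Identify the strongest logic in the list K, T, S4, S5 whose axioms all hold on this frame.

Reflexive (axiom T): yes — every world is R-related to itself.
Transitive (axiom 4): no — w4 R w1 and w1 R w2, but not w4 R w2.
Euclidean (axiom 5): no — w1 R w4 and w1 R w2, but not w4 R w2.
So F validates K, T; S4 would additionally require R to be transitive. The strongest is T.

T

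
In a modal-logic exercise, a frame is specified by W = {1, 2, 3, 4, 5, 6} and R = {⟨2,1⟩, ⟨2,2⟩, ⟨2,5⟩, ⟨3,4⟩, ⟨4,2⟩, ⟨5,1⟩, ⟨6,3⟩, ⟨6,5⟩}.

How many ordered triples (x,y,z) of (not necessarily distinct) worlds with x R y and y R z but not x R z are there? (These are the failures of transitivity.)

Enumerating: (3,4,2), (4,2,1), (4,2,5), (6,3,4), (6,5,1).

5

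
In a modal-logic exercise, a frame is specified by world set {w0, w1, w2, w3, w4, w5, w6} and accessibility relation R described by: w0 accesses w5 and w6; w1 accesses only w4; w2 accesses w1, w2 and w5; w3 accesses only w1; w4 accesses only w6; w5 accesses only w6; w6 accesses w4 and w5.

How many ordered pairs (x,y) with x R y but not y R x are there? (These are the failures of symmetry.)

Enumerating: (w0,w5), (w0,w6), (w1,w4), (w2,w1), (w2,w5), (w3,w1).

6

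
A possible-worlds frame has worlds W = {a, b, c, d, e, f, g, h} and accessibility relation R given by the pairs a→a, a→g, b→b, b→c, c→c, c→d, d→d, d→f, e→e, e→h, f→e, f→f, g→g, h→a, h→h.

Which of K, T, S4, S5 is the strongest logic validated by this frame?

T

Reflexive (axiom T): yes — every world is R-related to itself.
Transitive (axiom 4): no — b R c and c R d, but not b R d.
Euclidean (axiom 5): no — a R g and a R a, but not g R a.
So F validates K, T; S4 would additionally require R to be transitive. The strongest is T.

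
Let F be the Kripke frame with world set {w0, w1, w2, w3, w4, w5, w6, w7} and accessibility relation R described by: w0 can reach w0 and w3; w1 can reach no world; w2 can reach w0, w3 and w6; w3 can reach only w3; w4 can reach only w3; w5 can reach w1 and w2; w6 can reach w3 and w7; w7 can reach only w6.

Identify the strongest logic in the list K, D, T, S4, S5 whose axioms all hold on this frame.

K

Serial (axiom D): no — w1 has no R-successor.
Reflexive (axiom T): no — w1 is not related to itself.
Transitive (axiom 4): no — w2 R w6 and w6 R w7, but not w2 R w7.
Euclidean (axiom 5): no — w2 R w0 and w2 R w6, but not w0 R w6.
So F validates K; D would additionally require R to be serial. The strongest is K.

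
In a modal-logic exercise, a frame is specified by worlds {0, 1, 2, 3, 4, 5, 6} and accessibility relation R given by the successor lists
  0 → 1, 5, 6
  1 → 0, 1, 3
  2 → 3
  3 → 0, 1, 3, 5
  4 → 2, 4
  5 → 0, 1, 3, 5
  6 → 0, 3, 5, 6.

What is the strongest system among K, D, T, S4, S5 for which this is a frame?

Serial (axiom D): yes — every world has a successor (e.g. 0 R 1).
Reflexive (axiom T): no — 0 is not related to itself.
Transitive (axiom 4): no — 0 R 1 and 1 R 3, but not 0 R 3.
Euclidean (axiom 5): no — 0 R 1 and 0 R 5, but not 1 R 5.
So F validates K, D; T would additionally require R to be reflexive. The strongest is D.

D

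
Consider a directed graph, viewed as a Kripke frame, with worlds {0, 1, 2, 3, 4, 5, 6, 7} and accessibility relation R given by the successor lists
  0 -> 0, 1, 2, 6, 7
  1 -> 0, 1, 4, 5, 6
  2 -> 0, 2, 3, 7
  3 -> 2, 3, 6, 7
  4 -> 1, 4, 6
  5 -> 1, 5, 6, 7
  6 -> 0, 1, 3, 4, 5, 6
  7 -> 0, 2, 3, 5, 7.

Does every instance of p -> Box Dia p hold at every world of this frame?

Yes

Axiom B corresponds to the accessibility relation being symmetric.
Symmetric: yes — every pair in R has its reverse in R.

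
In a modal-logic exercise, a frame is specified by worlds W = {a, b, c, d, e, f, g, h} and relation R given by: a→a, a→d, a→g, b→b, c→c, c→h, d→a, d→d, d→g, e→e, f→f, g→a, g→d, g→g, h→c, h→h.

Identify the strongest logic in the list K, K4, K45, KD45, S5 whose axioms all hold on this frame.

S5

Transitive (axiom 4): yes — every two-step R-path is closed by a direct edge.
Euclidean (axiom 5): yes — any two successors of a common world are R-related.
Serial (axiom D): yes — every world has a successor (e.g. a R a).
Reflexive (axiom T): yes — every world is R-related to itself.
So F validates K, K4, K45, KD45, S5. The strongest is S5.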